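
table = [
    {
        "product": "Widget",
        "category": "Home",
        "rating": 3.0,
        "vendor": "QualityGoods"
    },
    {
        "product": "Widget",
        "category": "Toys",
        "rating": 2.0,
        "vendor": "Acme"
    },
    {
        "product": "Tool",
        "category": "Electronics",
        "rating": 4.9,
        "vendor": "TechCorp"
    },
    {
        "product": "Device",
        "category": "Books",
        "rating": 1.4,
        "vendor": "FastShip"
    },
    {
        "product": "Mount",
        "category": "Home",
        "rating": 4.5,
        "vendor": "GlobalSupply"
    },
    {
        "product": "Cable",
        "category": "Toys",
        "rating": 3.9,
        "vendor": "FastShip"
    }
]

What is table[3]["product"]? "Device"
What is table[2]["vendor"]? "TechCorp"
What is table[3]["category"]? "Books"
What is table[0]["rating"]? 3.0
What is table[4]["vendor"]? "GlobalSupply"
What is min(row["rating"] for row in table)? 1.4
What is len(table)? 6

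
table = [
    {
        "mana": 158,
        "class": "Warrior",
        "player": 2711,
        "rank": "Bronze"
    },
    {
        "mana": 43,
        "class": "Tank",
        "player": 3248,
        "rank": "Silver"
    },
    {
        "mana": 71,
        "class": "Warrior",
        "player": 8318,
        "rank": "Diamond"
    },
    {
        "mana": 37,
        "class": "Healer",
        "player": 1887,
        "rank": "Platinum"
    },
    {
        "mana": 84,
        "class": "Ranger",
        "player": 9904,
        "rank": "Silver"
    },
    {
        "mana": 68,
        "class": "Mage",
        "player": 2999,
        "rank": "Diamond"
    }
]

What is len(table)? 6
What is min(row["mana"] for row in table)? 37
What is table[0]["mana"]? 158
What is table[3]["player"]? 1887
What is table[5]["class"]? "Mage"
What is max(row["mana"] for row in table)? 158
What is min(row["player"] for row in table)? 1887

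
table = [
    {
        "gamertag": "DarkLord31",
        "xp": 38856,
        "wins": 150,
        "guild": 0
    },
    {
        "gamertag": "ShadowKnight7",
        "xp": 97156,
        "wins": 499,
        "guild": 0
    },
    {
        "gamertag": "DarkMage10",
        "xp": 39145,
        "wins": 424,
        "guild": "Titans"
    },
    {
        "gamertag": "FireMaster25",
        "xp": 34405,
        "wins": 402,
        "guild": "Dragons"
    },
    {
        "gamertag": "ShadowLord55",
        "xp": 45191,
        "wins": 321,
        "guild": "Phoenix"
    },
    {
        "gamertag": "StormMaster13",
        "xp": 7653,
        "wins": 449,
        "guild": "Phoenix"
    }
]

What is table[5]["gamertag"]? "StormMaster13"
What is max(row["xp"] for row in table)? 97156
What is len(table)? 6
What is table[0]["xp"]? 38856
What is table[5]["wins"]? 449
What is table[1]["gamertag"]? "ShadowKnight7"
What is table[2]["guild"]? "Titans"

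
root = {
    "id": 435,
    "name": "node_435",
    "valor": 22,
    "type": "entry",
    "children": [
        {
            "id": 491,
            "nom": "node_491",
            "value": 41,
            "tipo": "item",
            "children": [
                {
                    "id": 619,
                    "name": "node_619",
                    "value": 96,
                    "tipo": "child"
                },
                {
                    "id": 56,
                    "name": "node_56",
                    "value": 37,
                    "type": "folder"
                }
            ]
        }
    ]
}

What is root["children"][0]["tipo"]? "item"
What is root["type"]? "entry"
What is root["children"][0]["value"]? 41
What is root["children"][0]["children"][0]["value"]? 96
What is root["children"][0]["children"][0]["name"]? "node_619"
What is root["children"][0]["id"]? 491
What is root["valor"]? 22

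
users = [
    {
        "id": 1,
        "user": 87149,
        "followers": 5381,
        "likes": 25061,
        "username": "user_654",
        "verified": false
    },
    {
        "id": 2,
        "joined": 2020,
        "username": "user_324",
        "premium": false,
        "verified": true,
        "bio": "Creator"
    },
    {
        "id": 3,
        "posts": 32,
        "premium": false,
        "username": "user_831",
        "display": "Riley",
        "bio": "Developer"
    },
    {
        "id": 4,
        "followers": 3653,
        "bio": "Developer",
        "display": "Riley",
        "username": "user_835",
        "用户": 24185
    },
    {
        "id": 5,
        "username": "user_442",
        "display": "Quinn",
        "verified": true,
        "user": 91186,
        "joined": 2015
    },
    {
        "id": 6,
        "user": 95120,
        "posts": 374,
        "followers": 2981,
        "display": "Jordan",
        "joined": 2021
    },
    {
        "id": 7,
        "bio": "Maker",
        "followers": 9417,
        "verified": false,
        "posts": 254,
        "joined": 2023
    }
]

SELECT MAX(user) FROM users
95120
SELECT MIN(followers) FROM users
2981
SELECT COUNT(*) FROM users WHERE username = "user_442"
1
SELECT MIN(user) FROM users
87149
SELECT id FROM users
[1, 2, 3, 4, 5, 6, 7]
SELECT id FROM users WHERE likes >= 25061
[1]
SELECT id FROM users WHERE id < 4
[1, 2, 3]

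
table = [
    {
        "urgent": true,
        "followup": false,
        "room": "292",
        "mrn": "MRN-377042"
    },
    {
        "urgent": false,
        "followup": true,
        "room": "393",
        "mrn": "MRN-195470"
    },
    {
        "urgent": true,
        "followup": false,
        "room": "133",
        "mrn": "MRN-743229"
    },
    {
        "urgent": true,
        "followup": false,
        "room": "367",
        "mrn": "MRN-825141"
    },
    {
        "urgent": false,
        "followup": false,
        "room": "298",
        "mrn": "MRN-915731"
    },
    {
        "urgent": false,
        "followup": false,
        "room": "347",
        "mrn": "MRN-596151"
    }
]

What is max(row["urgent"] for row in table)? True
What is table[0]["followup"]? False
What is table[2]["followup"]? False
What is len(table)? 6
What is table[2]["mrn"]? "MRN-743229"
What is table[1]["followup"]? True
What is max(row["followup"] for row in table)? True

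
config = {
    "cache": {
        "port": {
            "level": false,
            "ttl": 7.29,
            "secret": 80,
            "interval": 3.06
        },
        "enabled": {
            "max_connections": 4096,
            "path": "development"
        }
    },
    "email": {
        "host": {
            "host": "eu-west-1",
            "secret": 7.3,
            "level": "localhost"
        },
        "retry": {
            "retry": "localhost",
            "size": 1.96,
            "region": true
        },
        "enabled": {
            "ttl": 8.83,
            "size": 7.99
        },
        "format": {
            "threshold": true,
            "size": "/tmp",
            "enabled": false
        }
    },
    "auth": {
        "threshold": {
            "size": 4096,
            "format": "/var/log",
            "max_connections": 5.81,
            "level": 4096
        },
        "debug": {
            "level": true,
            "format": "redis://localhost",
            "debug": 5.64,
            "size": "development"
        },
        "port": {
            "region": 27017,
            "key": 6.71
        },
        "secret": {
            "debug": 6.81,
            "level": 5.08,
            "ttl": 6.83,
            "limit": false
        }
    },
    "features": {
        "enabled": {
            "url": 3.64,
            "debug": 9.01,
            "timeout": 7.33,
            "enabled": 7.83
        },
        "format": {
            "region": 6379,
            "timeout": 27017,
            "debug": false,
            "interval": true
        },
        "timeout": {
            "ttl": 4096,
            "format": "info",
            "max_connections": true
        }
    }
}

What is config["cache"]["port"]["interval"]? 3.06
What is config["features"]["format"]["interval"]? True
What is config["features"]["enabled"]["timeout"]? 7.33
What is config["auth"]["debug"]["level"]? True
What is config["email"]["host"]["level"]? "localhost"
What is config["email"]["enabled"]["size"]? 7.99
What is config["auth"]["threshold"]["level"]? 4096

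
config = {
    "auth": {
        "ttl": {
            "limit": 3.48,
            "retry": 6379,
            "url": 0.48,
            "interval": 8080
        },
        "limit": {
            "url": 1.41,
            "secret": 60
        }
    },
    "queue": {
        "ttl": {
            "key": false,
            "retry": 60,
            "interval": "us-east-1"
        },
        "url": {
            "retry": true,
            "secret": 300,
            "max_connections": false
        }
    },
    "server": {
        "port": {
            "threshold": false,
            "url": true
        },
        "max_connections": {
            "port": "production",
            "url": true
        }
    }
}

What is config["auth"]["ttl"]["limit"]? 3.48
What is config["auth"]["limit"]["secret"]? 60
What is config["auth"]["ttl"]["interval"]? 8080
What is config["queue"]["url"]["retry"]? True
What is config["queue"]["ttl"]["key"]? False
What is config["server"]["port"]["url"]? True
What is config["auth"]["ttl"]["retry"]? 6379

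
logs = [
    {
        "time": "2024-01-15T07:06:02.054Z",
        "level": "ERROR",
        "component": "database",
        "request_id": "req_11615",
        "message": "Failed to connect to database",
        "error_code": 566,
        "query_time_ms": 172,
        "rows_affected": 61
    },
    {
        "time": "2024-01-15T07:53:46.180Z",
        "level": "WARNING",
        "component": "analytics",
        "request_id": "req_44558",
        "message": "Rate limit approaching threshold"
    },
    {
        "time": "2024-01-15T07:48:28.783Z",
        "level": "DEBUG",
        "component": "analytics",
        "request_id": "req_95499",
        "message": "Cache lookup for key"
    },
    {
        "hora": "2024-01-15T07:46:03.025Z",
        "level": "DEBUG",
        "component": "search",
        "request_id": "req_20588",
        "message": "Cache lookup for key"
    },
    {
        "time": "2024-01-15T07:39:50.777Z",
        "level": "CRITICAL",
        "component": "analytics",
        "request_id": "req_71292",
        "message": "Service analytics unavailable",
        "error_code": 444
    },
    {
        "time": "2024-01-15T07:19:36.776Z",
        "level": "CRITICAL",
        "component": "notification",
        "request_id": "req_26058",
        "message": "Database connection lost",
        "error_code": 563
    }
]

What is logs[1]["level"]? "WARNING"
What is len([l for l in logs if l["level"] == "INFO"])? 0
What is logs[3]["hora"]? "2024-01-15T07:46:03.025Z"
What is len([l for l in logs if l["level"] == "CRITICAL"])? 2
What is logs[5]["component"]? "notification"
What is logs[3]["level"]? "DEBUG"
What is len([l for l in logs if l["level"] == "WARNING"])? 1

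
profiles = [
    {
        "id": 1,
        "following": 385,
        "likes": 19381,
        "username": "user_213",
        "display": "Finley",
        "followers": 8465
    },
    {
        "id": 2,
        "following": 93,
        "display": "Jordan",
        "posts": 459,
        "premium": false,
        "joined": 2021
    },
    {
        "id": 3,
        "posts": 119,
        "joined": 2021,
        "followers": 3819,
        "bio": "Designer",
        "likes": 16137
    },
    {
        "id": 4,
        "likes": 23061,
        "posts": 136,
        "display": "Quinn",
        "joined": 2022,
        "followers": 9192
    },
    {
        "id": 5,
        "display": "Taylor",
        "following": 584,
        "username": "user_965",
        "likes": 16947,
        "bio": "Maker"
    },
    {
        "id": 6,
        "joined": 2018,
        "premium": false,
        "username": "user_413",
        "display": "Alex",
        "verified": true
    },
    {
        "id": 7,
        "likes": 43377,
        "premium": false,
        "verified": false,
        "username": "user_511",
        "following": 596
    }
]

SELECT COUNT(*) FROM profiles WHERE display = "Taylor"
1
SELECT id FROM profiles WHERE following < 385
[2]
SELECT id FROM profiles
[1, 2, 3, 4, 5, 6, 7]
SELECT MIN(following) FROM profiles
93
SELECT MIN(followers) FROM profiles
3819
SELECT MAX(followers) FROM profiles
9192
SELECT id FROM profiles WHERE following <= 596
[1, 2, 5, 7]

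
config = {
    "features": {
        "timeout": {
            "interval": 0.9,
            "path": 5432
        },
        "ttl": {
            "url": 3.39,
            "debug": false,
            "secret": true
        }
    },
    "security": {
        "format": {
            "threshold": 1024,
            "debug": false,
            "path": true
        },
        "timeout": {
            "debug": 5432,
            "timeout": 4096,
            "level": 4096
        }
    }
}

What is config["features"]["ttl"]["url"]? 3.39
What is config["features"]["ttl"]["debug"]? False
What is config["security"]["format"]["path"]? True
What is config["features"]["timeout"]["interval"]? 0.9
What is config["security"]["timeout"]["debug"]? 5432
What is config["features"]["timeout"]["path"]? 5432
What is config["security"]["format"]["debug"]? False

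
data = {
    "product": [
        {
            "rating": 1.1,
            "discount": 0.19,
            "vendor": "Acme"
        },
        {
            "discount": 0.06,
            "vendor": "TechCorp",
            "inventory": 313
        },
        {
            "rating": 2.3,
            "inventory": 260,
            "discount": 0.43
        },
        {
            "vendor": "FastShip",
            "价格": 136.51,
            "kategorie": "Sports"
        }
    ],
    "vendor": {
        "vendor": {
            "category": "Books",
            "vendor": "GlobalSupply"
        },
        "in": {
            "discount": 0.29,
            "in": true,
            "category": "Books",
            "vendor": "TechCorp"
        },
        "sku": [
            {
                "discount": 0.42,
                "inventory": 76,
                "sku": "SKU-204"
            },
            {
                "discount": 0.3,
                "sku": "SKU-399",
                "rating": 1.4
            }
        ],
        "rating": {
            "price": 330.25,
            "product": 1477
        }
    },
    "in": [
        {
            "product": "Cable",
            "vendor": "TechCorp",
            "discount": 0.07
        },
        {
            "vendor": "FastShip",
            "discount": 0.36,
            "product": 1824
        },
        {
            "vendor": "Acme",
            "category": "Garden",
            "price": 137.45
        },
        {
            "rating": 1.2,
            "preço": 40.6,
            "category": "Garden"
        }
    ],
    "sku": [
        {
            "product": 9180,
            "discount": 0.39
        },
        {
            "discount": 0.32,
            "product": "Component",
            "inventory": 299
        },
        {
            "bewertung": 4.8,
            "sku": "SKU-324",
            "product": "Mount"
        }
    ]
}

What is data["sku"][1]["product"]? "Component"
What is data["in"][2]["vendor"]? "Acme"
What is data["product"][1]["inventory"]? 313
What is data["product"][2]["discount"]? 0.43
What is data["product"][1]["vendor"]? "TechCorp"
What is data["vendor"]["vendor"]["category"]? "Books"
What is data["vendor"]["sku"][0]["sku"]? "SKU-204"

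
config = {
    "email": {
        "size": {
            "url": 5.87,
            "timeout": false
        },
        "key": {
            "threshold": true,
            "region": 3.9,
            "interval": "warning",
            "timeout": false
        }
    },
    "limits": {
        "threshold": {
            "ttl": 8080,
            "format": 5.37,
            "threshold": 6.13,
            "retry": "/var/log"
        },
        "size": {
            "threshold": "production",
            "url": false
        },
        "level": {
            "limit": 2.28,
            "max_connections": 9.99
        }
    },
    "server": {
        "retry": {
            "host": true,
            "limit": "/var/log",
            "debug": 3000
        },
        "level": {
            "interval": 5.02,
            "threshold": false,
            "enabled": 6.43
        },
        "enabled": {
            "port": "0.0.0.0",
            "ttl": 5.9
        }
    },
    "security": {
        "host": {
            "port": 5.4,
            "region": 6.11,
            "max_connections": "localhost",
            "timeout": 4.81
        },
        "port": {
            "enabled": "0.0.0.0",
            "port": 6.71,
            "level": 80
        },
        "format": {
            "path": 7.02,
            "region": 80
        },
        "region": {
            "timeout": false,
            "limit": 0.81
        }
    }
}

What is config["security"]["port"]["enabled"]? "0.0.0.0"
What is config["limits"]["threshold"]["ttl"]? 8080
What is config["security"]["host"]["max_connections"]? "localhost"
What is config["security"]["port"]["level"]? 80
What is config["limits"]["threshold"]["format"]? 5.37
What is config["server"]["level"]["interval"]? 5.02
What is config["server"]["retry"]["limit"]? "/var/log"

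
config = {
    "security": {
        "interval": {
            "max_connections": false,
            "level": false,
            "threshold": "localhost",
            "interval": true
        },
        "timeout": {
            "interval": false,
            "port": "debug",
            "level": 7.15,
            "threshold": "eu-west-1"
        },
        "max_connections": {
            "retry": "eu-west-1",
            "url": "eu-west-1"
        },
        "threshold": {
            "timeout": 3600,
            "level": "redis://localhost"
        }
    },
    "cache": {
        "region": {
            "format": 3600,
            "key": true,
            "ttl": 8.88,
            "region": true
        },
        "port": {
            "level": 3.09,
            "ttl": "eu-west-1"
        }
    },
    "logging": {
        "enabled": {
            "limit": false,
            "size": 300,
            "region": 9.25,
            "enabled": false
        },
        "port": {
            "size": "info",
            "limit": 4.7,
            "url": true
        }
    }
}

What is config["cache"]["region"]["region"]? True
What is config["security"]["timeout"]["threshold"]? "eu-west-1"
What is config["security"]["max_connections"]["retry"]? "eu-west-1"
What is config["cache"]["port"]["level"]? 3.09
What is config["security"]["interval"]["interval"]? True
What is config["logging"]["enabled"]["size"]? 300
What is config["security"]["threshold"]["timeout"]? 3600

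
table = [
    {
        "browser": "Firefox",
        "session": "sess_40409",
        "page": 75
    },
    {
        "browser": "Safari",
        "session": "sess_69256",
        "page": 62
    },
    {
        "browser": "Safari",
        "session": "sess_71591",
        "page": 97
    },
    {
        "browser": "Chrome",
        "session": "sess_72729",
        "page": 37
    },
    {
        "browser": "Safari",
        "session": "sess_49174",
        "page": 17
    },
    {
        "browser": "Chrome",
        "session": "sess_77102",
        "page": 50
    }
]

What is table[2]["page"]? 97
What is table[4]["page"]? 17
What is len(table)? 6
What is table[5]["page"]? 50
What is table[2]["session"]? "sess_71591"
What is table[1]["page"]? 62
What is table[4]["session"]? "sess_49174"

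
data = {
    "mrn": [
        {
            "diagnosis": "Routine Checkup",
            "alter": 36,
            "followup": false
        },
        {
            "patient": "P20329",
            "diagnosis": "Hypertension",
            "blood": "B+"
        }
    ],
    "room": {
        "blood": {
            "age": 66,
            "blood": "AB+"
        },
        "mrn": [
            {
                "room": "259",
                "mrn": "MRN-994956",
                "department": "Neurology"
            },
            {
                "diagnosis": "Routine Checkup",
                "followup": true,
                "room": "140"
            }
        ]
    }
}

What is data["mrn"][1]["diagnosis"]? "Hypertension"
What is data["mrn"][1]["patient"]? "P20329"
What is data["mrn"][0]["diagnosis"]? "Routine Checkup"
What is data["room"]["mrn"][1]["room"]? "140"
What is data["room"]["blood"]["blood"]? "AB+"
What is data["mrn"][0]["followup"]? False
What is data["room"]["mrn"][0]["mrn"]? "MRN-994956"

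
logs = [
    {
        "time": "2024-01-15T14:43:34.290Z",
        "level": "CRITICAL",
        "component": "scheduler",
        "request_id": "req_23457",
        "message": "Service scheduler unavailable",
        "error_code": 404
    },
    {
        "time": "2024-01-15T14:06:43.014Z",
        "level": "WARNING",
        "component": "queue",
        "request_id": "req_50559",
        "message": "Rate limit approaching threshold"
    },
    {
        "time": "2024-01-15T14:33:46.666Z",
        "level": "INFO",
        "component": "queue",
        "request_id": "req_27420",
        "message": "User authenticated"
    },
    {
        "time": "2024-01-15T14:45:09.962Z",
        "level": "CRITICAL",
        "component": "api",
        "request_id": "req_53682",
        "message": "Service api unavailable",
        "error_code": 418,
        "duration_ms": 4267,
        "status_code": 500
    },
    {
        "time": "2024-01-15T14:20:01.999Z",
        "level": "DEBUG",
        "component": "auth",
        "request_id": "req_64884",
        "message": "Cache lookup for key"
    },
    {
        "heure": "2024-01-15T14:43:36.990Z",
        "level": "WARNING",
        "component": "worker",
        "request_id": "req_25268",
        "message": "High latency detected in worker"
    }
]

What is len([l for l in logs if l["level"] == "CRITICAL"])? 2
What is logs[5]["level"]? "WARNING"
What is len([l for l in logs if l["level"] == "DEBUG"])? 1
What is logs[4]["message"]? "Cache lookup for key"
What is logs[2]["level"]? "INFO"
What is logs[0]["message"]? "Service scheduler unavailable"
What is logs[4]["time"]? "2024-01-15T14:20:01.999Z"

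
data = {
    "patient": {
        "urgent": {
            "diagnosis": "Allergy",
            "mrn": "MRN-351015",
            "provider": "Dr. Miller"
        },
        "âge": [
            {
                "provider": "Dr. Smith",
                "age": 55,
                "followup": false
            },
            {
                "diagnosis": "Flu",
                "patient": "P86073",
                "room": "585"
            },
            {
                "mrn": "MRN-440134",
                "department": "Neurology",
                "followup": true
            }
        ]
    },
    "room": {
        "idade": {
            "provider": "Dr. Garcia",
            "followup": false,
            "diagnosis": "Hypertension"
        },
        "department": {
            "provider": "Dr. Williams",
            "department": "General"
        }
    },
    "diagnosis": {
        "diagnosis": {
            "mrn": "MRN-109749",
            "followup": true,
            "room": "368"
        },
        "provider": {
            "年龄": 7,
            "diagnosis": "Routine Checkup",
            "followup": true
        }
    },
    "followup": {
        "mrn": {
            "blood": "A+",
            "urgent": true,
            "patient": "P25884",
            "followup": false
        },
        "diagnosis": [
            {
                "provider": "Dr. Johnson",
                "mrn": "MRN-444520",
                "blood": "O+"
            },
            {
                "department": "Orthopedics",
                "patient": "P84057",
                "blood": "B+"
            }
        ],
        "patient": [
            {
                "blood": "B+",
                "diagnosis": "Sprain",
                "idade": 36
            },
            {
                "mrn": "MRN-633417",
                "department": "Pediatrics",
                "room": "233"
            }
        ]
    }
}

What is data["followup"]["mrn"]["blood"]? "A+"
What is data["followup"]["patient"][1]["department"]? "Pediatrics"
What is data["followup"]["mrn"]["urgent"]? True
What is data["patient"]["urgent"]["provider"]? "Dr. Miller"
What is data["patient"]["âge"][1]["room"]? "585"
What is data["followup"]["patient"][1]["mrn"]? "MRN-633417"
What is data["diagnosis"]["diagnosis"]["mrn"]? "MRN-109749"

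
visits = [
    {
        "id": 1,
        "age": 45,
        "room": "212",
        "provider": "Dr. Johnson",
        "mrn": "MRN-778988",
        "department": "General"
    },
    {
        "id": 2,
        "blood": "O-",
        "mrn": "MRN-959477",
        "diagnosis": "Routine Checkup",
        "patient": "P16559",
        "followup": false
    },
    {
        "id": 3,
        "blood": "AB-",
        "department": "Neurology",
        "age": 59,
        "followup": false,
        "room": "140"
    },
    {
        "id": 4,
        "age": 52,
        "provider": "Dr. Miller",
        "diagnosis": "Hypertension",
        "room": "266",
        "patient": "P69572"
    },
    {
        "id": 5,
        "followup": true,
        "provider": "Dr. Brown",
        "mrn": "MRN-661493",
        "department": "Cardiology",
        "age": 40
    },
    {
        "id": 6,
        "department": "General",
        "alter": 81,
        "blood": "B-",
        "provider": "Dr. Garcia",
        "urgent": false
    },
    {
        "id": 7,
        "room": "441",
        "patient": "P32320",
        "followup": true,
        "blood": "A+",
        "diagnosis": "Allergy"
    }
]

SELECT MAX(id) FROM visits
7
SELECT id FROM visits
[1, 2, 3, 4, 5, 6, 7]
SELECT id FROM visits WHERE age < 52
[1, 5]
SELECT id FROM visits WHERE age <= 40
[5]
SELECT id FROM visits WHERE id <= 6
[1, 2, 3, 4, 5, 6]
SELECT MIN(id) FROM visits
1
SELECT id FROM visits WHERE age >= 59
[3]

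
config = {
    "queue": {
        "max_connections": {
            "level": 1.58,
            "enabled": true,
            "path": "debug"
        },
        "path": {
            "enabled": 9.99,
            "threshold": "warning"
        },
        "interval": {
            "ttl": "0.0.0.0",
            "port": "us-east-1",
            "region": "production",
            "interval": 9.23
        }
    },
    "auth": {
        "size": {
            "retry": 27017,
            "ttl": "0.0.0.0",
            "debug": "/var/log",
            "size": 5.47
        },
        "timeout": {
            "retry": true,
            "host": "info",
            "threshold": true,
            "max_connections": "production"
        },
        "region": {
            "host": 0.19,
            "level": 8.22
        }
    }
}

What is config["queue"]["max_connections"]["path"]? "debug"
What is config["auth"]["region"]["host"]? 0.19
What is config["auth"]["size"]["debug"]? "/var/log"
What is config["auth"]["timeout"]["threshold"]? True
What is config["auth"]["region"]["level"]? 8.22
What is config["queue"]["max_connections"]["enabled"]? True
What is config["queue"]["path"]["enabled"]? 9.99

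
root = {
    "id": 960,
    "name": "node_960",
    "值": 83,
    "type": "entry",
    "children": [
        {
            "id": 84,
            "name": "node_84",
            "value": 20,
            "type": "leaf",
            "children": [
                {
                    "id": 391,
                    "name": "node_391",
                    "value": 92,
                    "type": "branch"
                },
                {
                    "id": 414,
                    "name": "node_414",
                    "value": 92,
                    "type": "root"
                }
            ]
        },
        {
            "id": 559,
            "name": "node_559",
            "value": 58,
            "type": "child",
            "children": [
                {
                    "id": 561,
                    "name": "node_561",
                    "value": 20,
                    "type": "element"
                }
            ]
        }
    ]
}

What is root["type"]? "entry"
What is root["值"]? 83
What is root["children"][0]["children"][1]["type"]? "root"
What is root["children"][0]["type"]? "leaf"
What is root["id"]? 960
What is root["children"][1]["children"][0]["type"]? "element"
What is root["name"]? "node_960"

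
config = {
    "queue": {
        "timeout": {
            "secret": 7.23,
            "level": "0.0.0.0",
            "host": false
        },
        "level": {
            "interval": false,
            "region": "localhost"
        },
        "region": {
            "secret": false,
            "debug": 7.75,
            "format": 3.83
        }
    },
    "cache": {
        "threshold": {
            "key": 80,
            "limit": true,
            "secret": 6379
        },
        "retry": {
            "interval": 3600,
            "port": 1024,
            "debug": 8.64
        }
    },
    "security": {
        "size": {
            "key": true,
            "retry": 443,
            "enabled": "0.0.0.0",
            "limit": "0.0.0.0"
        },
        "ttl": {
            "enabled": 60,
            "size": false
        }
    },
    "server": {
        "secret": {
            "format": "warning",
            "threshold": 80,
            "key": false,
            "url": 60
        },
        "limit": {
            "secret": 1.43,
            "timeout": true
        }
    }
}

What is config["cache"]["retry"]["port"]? 1024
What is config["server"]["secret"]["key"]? False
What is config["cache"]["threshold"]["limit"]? True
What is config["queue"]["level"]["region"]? "localhost"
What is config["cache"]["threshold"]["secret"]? 6379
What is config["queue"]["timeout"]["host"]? False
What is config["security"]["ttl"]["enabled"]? 60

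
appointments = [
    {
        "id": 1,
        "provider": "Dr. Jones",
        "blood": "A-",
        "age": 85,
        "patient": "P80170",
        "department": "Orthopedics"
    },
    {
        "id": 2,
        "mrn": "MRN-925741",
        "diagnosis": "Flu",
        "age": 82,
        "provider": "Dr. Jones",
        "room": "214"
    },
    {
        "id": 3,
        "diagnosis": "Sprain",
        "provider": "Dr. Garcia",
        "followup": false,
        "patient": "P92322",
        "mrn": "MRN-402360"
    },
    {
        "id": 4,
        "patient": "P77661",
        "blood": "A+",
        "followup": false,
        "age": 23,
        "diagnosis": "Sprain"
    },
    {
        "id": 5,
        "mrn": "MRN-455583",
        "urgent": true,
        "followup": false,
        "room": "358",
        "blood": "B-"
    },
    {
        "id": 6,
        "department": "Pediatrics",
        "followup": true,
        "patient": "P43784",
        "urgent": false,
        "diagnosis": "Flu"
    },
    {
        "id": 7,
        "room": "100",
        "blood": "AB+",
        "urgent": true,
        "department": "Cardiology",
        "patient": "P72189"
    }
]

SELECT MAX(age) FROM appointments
85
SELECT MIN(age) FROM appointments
23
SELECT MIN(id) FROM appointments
1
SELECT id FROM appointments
[1, 2, 3, 4, 5, 6, 7]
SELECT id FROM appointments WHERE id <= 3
[1, 2, 3]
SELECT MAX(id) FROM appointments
7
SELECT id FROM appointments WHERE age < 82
[4]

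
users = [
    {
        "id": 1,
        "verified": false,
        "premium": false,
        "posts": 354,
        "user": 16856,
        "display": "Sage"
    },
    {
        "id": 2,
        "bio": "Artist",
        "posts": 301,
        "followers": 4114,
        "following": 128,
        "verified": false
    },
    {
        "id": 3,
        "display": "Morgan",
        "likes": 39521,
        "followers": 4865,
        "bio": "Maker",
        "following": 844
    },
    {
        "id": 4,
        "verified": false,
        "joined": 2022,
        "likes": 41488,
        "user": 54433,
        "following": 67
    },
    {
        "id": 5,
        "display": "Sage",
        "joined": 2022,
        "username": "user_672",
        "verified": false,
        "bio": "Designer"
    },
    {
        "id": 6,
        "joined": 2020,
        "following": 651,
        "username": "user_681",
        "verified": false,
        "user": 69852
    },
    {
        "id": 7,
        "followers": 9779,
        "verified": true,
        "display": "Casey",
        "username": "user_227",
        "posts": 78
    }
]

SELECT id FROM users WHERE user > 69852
[]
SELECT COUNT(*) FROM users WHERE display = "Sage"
2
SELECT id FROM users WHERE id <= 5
[1, 2, 3, 4, 5]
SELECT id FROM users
[1, 2, 3, 4, 5, 6, 7]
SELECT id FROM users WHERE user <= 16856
[1]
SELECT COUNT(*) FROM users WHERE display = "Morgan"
1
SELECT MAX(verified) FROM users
True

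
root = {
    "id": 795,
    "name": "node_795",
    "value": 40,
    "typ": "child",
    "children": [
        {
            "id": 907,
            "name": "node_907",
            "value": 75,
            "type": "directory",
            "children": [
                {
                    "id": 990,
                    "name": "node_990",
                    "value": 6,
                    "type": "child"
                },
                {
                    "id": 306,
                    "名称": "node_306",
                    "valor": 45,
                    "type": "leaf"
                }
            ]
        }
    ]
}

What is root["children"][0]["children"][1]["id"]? 306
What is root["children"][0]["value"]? 75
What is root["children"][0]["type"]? "directory"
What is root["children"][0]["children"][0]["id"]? 990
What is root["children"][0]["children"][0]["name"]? "node_990"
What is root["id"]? 795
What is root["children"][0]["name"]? "node_907"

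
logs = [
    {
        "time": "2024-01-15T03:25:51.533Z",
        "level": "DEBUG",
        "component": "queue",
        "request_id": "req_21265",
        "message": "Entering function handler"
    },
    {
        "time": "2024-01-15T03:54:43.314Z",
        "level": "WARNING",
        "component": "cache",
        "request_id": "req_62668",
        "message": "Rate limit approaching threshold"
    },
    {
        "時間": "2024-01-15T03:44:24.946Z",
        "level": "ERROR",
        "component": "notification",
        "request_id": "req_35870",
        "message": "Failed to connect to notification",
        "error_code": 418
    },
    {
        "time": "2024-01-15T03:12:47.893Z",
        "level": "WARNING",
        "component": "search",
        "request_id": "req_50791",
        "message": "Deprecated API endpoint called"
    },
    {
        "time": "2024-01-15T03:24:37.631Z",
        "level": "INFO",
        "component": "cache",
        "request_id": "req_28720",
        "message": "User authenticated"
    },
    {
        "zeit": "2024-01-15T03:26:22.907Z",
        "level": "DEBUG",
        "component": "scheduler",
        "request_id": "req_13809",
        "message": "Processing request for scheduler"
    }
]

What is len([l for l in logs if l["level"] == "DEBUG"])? 2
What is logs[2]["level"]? "ERROR"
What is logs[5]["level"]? "DEBUG"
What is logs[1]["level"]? "WARNING"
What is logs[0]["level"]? "DEBUG"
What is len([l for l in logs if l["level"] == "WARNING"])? 2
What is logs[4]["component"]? "cache"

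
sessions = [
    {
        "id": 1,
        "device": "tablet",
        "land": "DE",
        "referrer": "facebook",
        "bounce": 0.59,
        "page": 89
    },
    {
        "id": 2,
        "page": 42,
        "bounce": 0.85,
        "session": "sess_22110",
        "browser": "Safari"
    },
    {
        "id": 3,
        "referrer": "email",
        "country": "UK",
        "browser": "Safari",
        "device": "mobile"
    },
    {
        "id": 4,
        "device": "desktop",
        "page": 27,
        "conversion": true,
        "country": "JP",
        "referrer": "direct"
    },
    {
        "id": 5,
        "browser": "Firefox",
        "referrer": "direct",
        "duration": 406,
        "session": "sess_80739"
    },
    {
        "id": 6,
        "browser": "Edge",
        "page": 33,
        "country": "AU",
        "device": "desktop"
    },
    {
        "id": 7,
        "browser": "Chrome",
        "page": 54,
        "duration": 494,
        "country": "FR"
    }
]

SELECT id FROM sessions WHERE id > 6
[7]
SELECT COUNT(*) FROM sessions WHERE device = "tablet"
1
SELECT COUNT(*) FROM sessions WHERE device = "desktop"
2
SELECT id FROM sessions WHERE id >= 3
[3, 4, 5, 6, 7]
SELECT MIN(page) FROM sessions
27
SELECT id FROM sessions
[1, 2, 3, 4, 5, 6, 7]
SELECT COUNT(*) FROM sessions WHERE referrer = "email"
1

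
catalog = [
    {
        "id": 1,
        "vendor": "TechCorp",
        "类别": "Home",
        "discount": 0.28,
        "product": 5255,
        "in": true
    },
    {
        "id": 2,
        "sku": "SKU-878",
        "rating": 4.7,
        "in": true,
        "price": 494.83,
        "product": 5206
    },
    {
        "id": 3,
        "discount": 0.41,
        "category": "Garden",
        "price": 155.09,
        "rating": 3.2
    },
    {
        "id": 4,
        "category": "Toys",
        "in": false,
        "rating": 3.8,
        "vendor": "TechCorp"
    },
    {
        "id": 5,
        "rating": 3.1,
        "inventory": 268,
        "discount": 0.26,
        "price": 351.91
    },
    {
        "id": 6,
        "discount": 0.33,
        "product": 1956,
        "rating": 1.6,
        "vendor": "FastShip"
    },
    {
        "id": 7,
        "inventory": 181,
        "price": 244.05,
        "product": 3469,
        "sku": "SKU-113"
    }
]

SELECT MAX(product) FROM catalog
5255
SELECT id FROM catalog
[1, 2, 3, 4, 5, 6, 7]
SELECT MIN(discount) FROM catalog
0.26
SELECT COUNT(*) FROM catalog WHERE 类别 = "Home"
1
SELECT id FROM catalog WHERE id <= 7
[1, 2, 3, 4, 5, 6, 7]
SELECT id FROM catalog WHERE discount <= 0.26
[5]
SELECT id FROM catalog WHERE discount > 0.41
[]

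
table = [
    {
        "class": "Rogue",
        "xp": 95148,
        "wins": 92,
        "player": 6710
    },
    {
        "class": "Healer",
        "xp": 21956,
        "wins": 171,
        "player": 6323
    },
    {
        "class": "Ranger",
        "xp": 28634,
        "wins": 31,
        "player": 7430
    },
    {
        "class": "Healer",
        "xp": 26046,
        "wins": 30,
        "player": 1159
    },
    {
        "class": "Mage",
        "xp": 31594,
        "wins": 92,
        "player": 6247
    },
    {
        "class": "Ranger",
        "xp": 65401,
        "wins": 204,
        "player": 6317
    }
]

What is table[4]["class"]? "Mage"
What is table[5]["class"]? "Ranger"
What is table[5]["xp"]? 65401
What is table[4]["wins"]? 92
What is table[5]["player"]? 6317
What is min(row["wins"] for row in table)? 30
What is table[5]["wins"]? 204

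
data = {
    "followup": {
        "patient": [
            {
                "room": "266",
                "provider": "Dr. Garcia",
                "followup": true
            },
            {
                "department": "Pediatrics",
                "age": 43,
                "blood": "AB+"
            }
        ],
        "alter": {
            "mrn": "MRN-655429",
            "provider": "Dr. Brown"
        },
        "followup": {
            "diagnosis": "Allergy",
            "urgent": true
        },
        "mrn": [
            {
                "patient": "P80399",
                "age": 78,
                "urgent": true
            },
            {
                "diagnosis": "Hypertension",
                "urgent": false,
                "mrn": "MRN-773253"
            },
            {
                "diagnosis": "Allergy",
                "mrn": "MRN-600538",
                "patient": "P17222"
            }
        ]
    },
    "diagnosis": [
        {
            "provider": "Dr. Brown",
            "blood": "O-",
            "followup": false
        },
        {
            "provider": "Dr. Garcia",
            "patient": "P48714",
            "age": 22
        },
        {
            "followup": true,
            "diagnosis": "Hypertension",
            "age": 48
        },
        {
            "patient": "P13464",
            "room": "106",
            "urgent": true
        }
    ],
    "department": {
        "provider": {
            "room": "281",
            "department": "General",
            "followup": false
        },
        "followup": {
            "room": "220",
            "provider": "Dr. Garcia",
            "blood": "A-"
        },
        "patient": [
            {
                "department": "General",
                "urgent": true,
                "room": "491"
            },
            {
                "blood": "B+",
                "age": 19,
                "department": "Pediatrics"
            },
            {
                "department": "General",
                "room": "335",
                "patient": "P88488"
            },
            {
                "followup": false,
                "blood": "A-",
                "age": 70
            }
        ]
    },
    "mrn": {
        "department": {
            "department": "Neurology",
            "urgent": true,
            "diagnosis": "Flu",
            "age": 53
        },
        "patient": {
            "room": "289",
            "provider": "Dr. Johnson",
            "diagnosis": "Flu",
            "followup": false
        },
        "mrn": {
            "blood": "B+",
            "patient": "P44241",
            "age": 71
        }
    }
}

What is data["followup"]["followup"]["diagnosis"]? "Allergy"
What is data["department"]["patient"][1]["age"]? 19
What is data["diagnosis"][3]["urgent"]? True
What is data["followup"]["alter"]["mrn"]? "MRN-655429"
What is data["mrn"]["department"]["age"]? 53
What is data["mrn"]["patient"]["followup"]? False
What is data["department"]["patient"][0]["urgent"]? True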